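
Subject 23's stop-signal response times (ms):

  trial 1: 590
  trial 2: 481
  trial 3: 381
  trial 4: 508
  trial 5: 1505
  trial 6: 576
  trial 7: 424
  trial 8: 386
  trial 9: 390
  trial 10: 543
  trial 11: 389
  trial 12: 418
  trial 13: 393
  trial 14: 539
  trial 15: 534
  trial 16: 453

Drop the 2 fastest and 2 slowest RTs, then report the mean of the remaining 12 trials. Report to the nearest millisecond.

Sorted: 381, 386, 389, 390, 393, 418, 424, 453, 481, 508, 534, 539, 543, 576, 590, 1505
Drop lowest 2 (381, 386) and highest 2 (590, 1505)
Remaining (n=12): Σ = 5648, mean = 5648/12 = 470.667

471 ms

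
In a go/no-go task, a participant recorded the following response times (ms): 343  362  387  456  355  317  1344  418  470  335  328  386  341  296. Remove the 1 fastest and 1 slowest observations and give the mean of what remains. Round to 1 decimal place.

374.8 ms

Sorted: 296, 317, 328, 335, 341, 343, 355, 362, 386, 387, 418, 456, 470, 1344
Drop lowest 1 (296) and highest 1 (1344)
Remaining (n=12): Σ = 4498, mean = 4498/12 = 374.833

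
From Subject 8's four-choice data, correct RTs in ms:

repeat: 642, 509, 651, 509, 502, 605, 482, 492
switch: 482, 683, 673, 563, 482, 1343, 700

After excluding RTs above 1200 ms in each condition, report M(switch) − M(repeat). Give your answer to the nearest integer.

switch: exclude 1343
M(repeat) = 4392/8 = 549.000
M(switch) = 3583/6 = 597.167
Difference = 597.167 − 549.000 = 48.167 ms

48 ms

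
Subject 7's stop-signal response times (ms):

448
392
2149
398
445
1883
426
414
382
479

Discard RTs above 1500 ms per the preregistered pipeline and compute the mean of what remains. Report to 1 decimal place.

423.0 ms

Excluded: 1883, 2149
Retained (n=8): Σ = 3384
Mean = 3384/8 = 423.0000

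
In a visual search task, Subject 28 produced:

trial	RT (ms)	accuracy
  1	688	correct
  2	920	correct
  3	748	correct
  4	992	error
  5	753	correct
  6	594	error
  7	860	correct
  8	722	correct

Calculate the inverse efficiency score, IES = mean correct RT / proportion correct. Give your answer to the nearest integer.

Correct trials (n=6): 688, 920, 748, 753, 860, 722
Mean correct RT = 4691/6 = 781.8333 ms
Proportion correct = 6/8
IES = 781.8333 / (6/8) = 1042.444 ms

1042 ms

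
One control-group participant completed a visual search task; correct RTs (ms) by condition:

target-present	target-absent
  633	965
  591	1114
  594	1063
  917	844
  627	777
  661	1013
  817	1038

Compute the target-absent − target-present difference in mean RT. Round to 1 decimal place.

M(target-present) = 4840/7 = 691.429
M(target-absent) = 6814/7 = 973.429
Difference = 973.429 − 691.429 = 282.000 ms

282.0 ms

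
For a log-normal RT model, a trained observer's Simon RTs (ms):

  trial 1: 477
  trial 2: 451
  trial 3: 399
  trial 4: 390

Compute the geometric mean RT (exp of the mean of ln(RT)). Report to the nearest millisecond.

428 ms

ln(RT): 6.1675, 6.1115, 5.9890, 5.9661
Mean ln(RT) = 24.2341/4 = 6.05852
Geometric mean = exp(6.05852) = 427.74 ms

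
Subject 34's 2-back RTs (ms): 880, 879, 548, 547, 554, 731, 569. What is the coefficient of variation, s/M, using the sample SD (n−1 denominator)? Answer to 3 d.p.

0.231

n = 7, Σ = 4708, M = 672.5714
Σ(x−M)² = 145125.714; s = √(145125.714/6) = 155.5237
CV = 155.5237 / 672.5714 = 0.23124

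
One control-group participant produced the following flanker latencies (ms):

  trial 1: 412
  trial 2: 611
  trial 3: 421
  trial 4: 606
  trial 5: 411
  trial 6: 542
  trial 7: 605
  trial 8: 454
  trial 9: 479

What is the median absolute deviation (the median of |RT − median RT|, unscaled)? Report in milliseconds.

Sorted: 411, 412, 421, 454, 479, 542, 605, 606, 611 → median = 479
|x − 479|: 67, 132, 58, 127, 68, 63, 126, 25, 0
Sorted deviations: 0, 25, 58, 63, 67, 68, 126, 127, 132 → MAD = 67

67 ms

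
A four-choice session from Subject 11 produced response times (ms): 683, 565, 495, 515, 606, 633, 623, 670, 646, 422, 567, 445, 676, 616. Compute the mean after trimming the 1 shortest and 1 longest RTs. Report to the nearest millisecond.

588 ms

Sorted: 422, 445, 495, 515, 565, 567, 606, 616, 623, 633, 646, 670, 676, 683
Drop lowest 1 (422) and highest 1 (683)
Remaining (n=12): Σ = 7057, mean = 7057/12 = 588.083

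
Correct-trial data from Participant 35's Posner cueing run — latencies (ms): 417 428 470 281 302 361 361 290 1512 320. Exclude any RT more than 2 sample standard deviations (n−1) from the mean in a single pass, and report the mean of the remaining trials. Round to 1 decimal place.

358.9 ms

n = 10, ΣRT = 4742, M = 474.200
Σ(x−M)² = 1232767.60; s = √(1232767.60/9) = 370.100
Cutoffs: 474.200 ± 2·370.100 → [-266.0, 1214.4]
Outside: 1512 → excluded.
Retained (n=9): Σ = 3230, mean = 3230/9 = 358.889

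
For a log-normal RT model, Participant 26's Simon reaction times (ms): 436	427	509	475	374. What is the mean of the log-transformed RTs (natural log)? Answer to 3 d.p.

6.091

ln(RT): 6.0776, 6.0568, 6.2324, 6.1633, 5.9243
Σ ln(RT) = 30.4544
Mean = 30.4544/5 = 6.09089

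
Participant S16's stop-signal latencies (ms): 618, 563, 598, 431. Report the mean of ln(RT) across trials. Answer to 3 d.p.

ln(RT): 6.4265, 6.3333, 6.3936, 6.0661
Σ ln(RT) = 25.2195
Mean = 25.2195/4 = 6.30487

6.305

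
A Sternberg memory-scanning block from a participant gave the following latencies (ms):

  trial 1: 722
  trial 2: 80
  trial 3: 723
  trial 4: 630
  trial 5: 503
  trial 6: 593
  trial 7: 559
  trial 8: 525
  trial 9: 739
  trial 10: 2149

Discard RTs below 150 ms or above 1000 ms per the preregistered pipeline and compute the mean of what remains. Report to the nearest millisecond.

Excluded: 80, 2149
Retained (n=8): Σ = 4994
Mean = 4994/8 = 624.2500

624 ms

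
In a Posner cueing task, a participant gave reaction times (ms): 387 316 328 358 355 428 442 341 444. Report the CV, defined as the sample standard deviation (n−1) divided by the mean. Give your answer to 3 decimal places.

n = 9, Σ = 3399, M = 377.6667
Σ(x−M)² = 19674.000; s = √(19674.000/8) = 49.5908
CV = 49.5908 / 377.6667 = 0.13131

0.131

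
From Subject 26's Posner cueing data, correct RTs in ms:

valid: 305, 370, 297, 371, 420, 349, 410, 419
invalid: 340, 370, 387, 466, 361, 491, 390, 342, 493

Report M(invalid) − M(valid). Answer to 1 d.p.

M(valid) = 2941/8 = 367.625
M(invalid) = 3640/9 = 404.444
Difference = 404.444 − 367.625 = 36.819 ms

36.8 ms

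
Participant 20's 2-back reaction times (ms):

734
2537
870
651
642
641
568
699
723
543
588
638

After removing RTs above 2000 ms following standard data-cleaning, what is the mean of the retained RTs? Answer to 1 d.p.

663.4 ms

Excluded: 2537
Retained (n=11): Σ = 7297
Mean = 7297/11 = 663.3636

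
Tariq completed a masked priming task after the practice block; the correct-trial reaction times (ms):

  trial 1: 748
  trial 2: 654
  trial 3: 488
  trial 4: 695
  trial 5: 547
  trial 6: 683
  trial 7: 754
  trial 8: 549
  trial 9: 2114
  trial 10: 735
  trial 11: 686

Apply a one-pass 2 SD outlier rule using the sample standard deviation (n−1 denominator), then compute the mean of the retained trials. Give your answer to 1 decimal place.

653.9 ms

n = 11, ΣRT = 8653, M = 786.636
Σ(x−M)² = 2017056.55; s = √(2017056.55/10) = 449.117
Cutoffs: 786.636 ± 2·449.117 → [-111.6, 1684.9]
Outside: 2114 → excluded.
Retained (n=10): Σ = 6539, mean = 6539/10 = 653.900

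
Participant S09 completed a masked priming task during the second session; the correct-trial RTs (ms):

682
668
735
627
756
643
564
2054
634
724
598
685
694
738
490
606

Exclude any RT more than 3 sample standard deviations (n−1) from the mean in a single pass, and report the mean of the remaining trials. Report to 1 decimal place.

n = 16, ΣRT = 11898, M = 743.625
Σ(x−M)² = 1905625.75; s = √(1905625.75/15) = 356.429
Cutoffs: 743.625 ± 3·356.429 → [-325.7, 1812.9]
Outside: 2054 → excluded.
Retained (n=15): Σ = 9844, mean = 9844/15 = 656.267

656.3 ms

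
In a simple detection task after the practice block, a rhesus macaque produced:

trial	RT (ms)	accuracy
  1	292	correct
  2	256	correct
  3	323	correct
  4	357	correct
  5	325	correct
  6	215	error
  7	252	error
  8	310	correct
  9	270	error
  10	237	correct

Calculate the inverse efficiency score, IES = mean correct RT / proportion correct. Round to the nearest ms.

429 ms

Correct trials (n=7): 292, 256, 323, 357, 325, 310, 237
Mean correct RT = 2100/7 = 300.0000 ms
Proportion correct = 7/10
IES = 300.0000 / (7/10) = 428.571 ms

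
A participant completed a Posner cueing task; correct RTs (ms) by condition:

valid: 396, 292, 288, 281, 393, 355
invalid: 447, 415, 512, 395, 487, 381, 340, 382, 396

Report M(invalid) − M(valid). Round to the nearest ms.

M(valid) = 2005/6 = 334.167
M(invalid) = 3755/9 = 417.222
Difference = 417.222 − 334.167 = 83.056 ms

83 ms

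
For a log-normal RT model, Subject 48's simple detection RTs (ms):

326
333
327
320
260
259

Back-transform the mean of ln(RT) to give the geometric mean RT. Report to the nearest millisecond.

302 ms

ln(RT): 5.7869, 5.8081, 5.7900, 5.7683, 5.5607, 5.5568
Mean ln(RT) = 34.2708/6 = 5.71181
Geometric mean = exp(5.71181) = 302.42 ms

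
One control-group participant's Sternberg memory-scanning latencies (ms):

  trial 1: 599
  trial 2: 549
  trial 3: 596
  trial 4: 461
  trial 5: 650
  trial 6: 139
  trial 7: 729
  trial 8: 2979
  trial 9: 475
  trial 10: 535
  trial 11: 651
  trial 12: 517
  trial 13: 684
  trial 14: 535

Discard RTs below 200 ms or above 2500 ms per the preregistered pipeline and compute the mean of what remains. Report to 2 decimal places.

Excluded: 139, 2979
Retained (n=12): Σ = 6981
Mean = 6981/12 = 581.7500

581.75 ms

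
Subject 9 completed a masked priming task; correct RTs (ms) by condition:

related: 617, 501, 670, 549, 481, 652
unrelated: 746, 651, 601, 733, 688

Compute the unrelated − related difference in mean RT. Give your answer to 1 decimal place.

M(related) = 3470/6 = 578.333
M(unrelated) = 3419/5 = 683.800
Difference = 683.800 − 578.333 = 105.467 ms

105.5 ms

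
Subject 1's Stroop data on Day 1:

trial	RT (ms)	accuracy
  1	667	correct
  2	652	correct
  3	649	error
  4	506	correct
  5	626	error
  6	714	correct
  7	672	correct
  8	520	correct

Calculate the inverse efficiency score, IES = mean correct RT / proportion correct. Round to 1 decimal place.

829.1 ms

Correct trials (n=6): 667, 652, 506, 714, 672, 520
Mean correct RT = 3731/6 = 621.8333 ms
Proportion correct = 6/8
IES = 621.8333 / (6/8) = 829.111 ms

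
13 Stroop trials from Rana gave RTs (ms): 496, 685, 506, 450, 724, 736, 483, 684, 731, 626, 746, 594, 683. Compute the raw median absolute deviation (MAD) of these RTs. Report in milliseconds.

Sorted: 450, 483, 496, 506, 594, 626, 683, 684, 685, 724, 731, 736, 746 → median = 683
|x − 683|: 187, 2, 177, 233, 41, 53, 200, 1, 48, 57, 63, 89, 0
Sorted deviations: 0, 1, 2, 41, 48, 53, 57, 63, 89, 177, 187, 200, 233 → MAD = 57

57 ms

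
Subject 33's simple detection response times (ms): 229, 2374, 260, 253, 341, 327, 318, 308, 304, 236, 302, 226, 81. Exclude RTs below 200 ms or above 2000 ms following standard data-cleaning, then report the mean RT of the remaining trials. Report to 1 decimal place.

282.2 ms

Excluded: 81, 2374
Retained (n=11): Σ = 3104
Mean = 3104/11 = 282.1818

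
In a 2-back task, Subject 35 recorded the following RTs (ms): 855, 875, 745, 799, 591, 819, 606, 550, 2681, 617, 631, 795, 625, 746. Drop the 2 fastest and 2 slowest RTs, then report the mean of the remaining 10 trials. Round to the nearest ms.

Sorted: 550, 591, 606, 617, 625, 631, 745, 746, 795, 799, 819, 855, 875, 2681
Drop lowest 2 (550, 591) and highest 2 (875, 2681)
Remaining (n=10): Σ = 7238, mean = 7238/10 = 723.800

724 ms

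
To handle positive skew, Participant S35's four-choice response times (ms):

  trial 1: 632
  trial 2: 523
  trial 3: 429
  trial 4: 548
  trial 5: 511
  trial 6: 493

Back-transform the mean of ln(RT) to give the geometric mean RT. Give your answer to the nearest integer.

ln(RT): 6.4489, 6.2596, 6.0615, 6.3063, 6.2364, 6.2005
Mean ln(RT) = 37.5131/6 = 6.25218
Geometric mean = exp(6.25218) = 519.14 ms

519 ms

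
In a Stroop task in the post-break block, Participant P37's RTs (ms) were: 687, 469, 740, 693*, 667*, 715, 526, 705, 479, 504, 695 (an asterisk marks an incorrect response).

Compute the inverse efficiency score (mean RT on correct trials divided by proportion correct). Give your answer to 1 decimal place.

749.6 ms

Correct trials (n=9): 687, 469, 740, 715, 526, 705, 479, 504, 695
Mean correct RT = 5520/9 = 613.3333 ms
Proportion correct = 9/11
IES = 613.3333 / (9/11) = 749.630 ms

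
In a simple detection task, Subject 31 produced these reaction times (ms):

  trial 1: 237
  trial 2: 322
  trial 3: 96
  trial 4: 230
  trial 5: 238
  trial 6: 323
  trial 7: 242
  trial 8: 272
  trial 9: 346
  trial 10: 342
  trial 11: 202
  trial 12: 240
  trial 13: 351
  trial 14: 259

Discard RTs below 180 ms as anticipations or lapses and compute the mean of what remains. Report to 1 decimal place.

Excluded: 96
Retained (n=13): Σ = 3604
Mean = 3604/13 = 277.2308

277.2 ms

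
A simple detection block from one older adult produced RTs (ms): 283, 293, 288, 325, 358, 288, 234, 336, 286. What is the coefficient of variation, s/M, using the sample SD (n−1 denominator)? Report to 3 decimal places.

0.121

n = 9, Σ = 2691, M = 299.0000
Σ(x−M)² = 10454.000; s = √(10454.000/8) = 36.1490
CV = 36.1490 / 299.0000 = 0.12090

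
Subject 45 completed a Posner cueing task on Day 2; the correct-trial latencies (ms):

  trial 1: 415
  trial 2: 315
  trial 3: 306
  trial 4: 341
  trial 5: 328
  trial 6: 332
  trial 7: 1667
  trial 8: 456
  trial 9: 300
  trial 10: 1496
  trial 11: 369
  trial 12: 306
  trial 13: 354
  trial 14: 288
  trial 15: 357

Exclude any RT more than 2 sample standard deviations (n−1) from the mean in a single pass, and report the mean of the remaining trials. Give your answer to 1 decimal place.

n = 15, ΣRT = 7630, M = 508.667
Σ(x−M)² = 2698395.33; s = √(2698395.33/14) = 439.025
Cutoffs: 508.667 ± 2·439.025 → [-369.4, 1386.7]
Outside: 1496, 1667 → excluded.
Retained (n=13): Σ = 4467, mean = 4467/13 = 343.615

343.6 ms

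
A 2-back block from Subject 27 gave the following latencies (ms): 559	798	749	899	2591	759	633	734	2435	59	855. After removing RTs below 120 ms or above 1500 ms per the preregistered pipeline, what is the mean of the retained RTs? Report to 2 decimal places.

Excluded: 59, 2435, 2591
Retained (n=8): Σ = 5986
Mean = 5986/8 = 748.2500

748.25 ms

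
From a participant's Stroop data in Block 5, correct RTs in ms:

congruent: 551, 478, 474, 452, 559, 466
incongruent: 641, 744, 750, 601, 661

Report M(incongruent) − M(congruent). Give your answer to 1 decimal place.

182.7 ms

M(congruent) = 2980/6 = 496.667
M(incongruent) = 3397/5 = 679.400
Difference = 679.400 − 496.667 = 182.733 ms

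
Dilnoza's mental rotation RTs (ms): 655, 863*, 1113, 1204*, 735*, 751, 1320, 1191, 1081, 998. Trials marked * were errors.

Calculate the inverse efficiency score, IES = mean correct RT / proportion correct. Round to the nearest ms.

Correct trials (n=7): 655, 1113, 751, 1320, 1191, 1081, 998
Mean correct RT = 7109/7 = 1015.5714 ms
Proportion correct = 7/10
IES = 1015.5714 / (7/10) = 1450.816 ms

1451 ms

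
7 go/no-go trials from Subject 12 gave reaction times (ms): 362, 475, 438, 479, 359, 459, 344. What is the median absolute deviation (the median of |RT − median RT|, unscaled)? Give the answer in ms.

Sorted: 344, 359, 362, 438, 459, 475, 479 → median = 438
|x − 438|: 76, 37, 0, 41, 79, 21, 94
Sorted deviations: 0, 21, 37, 41, 76, 79, 94 → MAD = 41

41 ms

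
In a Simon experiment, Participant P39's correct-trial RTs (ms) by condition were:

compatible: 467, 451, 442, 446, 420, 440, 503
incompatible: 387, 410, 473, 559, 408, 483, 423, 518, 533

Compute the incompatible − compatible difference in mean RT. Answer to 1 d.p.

M(compatible) = 3169/7 = 452.714
M(incompatible) = 4194/9 = 466.000
Difference = 466.000 − 452.714 = 13.286 ms

13.3 ms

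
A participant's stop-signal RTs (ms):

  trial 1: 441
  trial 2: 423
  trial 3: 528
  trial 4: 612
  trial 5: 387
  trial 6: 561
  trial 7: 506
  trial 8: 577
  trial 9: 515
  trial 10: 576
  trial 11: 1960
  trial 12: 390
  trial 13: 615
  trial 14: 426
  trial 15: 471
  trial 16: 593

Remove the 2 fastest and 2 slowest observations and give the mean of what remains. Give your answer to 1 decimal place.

519.1 ms

Sorted: 387, 390, 423, 426, 441, 471, 506, 515, 528, 561, 576, 577, 593, 612, 615, 1960
Drop lowest 2 (387, 390) and highest 2 (615, 1960)
Remaining (n=12): Σ = 6229, mean = 6229/12 = 519.083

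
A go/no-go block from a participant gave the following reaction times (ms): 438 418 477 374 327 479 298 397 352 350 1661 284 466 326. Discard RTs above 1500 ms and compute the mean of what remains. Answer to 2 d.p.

Excluded: 1661
Retained (n=13): Σ = 4986
Mean = 4986/13 = 383.5385

383.54 ms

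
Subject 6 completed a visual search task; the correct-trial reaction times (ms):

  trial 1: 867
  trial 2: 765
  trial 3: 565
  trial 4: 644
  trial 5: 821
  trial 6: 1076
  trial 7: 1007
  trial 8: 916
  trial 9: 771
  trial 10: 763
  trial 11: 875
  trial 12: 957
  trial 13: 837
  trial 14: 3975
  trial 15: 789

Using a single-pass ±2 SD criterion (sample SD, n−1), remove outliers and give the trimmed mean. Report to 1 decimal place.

832.4 ms

n = 15, ΣRT = 15628, M = 1041.867
Σ(x−M)² = 9455303.73; s = √(9455303.73/14) = 821.814
Cutoffs: 1041.867 ± 2·821.814 → [-601.8, 2685.5]
Outside: 3975 → excluded.
Retained (n=14): Σ = 11653, mean = 11653/14 = 832.357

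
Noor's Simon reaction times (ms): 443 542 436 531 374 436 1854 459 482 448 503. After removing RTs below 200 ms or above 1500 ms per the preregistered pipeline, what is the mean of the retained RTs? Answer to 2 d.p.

Excluded: 1854
Retained (n=10): Σ = 4654
Mean = 4654/10 = 465.4000

465.40 ms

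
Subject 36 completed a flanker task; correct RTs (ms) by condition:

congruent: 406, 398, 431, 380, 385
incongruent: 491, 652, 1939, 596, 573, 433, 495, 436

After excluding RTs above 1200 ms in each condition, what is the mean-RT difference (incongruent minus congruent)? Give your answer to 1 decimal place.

125.1 ms

incongruent: exclude 1939
M(congruent) = 2000/5 = 400.000
M(incongruent) = 3676/7 = 525.143
Difference = 525.143 − 400.000 = 125.143 ms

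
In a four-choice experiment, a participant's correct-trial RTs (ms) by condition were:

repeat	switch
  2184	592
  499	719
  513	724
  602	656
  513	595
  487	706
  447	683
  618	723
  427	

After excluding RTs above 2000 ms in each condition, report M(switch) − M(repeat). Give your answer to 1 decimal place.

repeat: exclude 2184
M(repeat) = 4106/8 = 513.250
M(switch) = 5398/8 = 674.750
Difference = 674.750 − 513.250 = 161.500 ms

161.5 ms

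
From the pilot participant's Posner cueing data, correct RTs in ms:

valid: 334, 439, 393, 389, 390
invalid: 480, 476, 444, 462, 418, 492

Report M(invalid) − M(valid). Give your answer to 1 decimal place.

M(valid) = 1945/5 = 389.000
M(invalid) = 2772/6 = 462.000
Difference = 462.000 − 389.000 = 73.000 ms

73.0 ms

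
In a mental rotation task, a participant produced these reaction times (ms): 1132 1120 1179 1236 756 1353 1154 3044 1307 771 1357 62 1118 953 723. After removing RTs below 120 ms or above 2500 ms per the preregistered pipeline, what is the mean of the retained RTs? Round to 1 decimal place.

Excluded: 62, 3044
Retained (n=13): Σ = 14159
Mean = 14159/13 = 1089.1538

1089.2 ms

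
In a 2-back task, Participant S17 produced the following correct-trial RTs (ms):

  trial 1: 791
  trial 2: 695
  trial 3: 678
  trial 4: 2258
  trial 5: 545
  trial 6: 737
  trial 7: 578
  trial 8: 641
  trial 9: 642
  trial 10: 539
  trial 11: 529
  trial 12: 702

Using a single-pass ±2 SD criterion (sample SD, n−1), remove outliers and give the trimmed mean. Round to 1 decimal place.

n = 12, ΣRT = 9335, M = 777.917
Σ(x−M)² = 2465590.92; s = √(2465590.92/11) = 473.439
Cutoffs: 777.917 ± 2·473.439 → [-169.0, 1724.8]
Outside: 2258 → excluded.
Retained (n=11): Σ = 7077, mean = 7077/11 = 643.364

643.4 ms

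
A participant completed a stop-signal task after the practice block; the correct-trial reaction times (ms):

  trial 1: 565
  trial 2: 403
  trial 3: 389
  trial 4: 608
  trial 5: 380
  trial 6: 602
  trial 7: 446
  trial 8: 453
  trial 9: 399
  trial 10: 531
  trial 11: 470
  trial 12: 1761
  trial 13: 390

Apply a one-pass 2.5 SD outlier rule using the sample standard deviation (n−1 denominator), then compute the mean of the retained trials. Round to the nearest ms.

n = 13, ΣRT = 7397, M = 569.000
Σ(x−M)² = 1619938.00; s = √(1619938.00/12) = 367.416
Cutoffs: 569.000 ± 2.5·367.416 → [-349.5, 1487.5]
Outside: 1761 → excluded.
Retained (n=12): Σ = 5636, mean = 5636/12 = 469.667

470 ms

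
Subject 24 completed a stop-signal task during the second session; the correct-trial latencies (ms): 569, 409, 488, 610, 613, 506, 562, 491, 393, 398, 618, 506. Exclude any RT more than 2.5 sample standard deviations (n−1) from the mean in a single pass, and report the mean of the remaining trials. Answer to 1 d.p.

n = 12, ΣRT = 6163, M = 513.583
Σ(x−M)² = 75614.92; s = √(75614.92/11) = 82.910
Cutoffs: 513.583 ± 2.5·82.910 → [306.3, 720.9]
No RTs fall outside the cutoffs; all 12 retained. Mean = 6163/12 = 513.583

513.6 ms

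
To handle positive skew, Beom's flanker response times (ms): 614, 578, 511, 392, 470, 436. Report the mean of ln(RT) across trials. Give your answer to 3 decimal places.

ln(RT): 6.4200, 6.3596, 6.2364, 5.9713, 6.1527, 6.0776
Σ ln(RT) = 37.2176
Mean = 37.2176/6 = 6.20293

6.203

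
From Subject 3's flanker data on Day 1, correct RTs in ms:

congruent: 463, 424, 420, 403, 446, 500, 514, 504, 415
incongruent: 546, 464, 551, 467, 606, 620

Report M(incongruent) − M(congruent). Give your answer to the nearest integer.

M(congruent) = 4089/9 = 454.333
M(incongruent) = 3254/6 = 542.333
Difference = 542.333 − 454.333 = 88.000 ms

88 ms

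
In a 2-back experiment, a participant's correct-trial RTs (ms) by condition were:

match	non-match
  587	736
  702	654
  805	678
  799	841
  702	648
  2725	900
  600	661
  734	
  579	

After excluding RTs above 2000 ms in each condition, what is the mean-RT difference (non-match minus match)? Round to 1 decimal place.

42.6 ms

match: exclude 2725
M(match) = 5508/8 = 688.500
M(non-match) = 5118/7 = 731.143
Difference = 731.143 − 688.500 = 42.643 ms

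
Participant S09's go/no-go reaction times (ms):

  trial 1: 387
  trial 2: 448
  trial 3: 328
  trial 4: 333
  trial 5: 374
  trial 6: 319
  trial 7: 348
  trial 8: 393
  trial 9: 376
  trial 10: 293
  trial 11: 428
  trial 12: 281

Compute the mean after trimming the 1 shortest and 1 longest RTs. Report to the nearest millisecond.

358 ms

Sorted: 281, 293, 319, 328, 333, 348, 374, 376, 387, 393, 428, 448
Drop lowest 1 (281) and highest 1 (448)
Remaining (n=10): Σ = 3579, mean = 3579/10 = 357.900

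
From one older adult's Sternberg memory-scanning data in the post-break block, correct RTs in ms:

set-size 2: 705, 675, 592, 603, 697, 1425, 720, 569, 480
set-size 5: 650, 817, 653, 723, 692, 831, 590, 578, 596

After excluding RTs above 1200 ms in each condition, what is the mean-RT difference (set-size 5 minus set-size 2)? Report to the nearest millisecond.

51 ms

set-size 2: exclude 1425
M(set-size 2) = 5041/8 = 630.125
M(set-size 5) = 6130/9 = 681.111
Difference = 681.111 − 630.125 = 50.986 ms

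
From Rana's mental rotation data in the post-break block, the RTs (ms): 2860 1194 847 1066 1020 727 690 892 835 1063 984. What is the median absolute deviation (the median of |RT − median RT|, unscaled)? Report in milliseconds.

Sorted: 690, 727, 835, 847, 892, 984, 1020, 1063, 1066, 1194, 2860 → median = 984
|x − 984|: 1876, 210, 137, 82, 36, 257, 294, 92, 149, 79, 0
Sorted deviations: 0, 36, 79, 82, 92, 137, 149, 210, 257, 294, 1876 → MAD = 137

137 ms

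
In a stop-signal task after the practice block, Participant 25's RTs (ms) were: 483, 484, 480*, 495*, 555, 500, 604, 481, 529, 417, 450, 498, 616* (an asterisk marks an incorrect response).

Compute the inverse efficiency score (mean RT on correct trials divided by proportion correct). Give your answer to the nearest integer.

Correct trials (n=10): 483, 484, 555, 500, 604, 481, 529, 417, 450, 498
Mean correct RT = 5001/10 = 500.1000 ms
Proportion correct = 10/13
IES = 500.1000 / (10/13) = 650.130 ms

650 ms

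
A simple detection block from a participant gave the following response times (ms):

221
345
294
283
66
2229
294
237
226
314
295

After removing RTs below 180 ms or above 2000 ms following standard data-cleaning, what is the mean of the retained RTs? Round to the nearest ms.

279 ms

Excluded: 66, 2229
Retained (n=9): Σ = 2509
Mean = 2509/9 = 278.7778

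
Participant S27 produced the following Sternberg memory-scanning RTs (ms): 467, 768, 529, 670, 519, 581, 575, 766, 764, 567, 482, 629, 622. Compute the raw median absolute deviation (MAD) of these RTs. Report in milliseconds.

Sorted: 467, 482, 519, 529, 567, 575, 581, 622, 629, 670, 764, 766, 768 → median = 581
|x − 581|: 114, 187, 52, 89, 62, 0, 6, 185, 183, 14, 99, 48, 41
Sorted deviations: 0, 6, 14, 41, 48, 52, 62, 89, 99, 114, 183, 185, 187 → MAD = 62

62 ms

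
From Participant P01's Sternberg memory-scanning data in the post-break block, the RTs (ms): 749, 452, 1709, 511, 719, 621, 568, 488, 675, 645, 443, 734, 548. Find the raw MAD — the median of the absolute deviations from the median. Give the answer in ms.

Sorted: 443, 452, 488, 511, 548, 568, 621, 645, 675, 719, 734, 749, 1709 → median = 621
|x − 621|: 128, 169, 1088, 110, 98, 0, 53, 133, 54, 24, 178, 113, 73
Sorted deviations: 0, 24, 53, 54, 73, 98, 110, 113, 128, 133, 169, 178, 1088 → MAD = 110

110 ms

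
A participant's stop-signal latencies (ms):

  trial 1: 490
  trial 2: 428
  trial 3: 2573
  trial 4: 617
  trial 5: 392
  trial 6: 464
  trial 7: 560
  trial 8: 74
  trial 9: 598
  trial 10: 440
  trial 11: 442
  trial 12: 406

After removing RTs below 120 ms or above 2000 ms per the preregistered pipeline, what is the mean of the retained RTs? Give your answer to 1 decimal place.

Excluded: 74, 2573
Retained (n=10): Σ = 4837
Mean = 4837/10 = 483.7000

483.7 ms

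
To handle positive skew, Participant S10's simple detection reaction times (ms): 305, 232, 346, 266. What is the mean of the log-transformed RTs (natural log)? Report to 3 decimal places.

ln(RT): 5.7203, 5.4467, 5.8464, 5.5835
Σ ln(RT) = 22.5970
Mean = 22.5970/4 = 5.64925

5.649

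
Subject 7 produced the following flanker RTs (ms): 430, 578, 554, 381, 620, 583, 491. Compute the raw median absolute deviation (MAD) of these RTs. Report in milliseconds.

63 ms

Sorted: 381, 430, 491, 554, 578, 583, 620 → median = 554
|x − 554|: 124, 24, 0, 173, 66, 29, 63
Sorted deviations: 0, 24, 29, 63, 66, 124, 173 → MAD = 63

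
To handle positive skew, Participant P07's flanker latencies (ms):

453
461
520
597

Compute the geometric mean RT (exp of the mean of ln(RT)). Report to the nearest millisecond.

505 ms

ln(RT): 6.1159, 6.1334, 6.2538, 6.3919
Mean ln(RT) = 24.8950/4 = 6.22376
Geometric mean = exp(6.22376) = 504.60 ms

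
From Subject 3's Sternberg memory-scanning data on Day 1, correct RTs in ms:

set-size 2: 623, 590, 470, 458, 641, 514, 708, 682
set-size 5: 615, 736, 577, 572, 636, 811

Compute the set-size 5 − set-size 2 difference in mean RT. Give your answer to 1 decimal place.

72.1 ms

M(set-size 2) = 4686/8 = 585.750
M(set-size 5) = 3947/6 = 657.833
Difference = 657.833 − 585.750 = 72.083 ms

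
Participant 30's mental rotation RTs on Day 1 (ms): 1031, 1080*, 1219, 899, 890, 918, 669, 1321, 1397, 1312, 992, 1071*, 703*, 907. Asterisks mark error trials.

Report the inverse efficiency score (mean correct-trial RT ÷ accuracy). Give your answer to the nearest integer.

Correct trials (n=11): 1031, 1219, 899, 890, 918, 669, 1321, 1397, 1312, 992, 907
Mean correct RT = 11555/11 = 1050.4545 ms
Proportion correct = 11/14
IES = 1050.4545 / (11/14) = 1336.942 ms

1337 ms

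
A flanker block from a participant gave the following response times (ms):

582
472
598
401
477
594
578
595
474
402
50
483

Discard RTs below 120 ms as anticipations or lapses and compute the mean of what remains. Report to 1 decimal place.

514.2 ms

Excluded: 50
Retained (n=11): Σ = 5656
Mean = 5656/11 = 514.1818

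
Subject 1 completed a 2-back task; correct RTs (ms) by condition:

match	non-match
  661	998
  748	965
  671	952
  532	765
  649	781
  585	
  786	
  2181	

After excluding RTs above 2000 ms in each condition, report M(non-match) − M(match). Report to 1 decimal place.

match: exclude 2181
M(match) = 4632/7 = 661.714
M(non-match) = 4461/5 = 892.200
Difference = 892.200 − 661.714 = 230.486 ms

230.5 ms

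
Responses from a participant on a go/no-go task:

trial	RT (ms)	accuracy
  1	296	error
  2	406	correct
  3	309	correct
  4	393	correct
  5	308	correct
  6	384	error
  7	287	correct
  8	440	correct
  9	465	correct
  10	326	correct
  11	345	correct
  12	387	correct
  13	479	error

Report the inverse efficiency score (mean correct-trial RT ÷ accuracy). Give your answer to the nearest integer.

477 ms

Correct trials (n=10): 406, 309, 393, 308, 287, 440, 465, 326, 345, 387
Mean correct RT = 3666/10 = 366.6000 ms
Proportion correct = 10/13
IES = 366.6000 / (10/13) = 476.580 ms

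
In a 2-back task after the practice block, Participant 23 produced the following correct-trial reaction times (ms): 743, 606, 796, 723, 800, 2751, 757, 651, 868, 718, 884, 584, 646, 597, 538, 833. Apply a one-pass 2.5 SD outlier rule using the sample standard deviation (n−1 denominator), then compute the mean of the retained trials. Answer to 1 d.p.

716.3 ms

n = 16, ΣRT = 13495, M = 843.438
Σ(x−M)² = 4046809.94; s = √(4046809.94/15) = 519.411
Cutoffs: 843.438 ± 2.5·519.411 → [-455.1, 2142.0]
Outside: 2751 → excluded.
Retained (n=15): Σ = 10744, mean = 10744/15 = 716.267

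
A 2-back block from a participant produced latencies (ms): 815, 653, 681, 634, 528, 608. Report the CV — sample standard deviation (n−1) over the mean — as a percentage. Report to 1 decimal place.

14.5%

n = 6, Σ = 3919, M = 653.1667
Σ(x−M)² = 45038.833; s = √(45038.833/5) = 94.9093
CV = 94.9093 / 653.1667 = 0.14531 = 14.531%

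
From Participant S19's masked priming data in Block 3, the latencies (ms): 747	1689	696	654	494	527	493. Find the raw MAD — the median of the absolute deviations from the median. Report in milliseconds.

127 ms

Sorted: 493, 494, 527, 654, 696, 747, 1689 → median = 654
|x − 654|: 93, 1035, 42, 0, 160, 127, 161
Sorted deviations: 0, 42, 93, 127, 160, 161, 1035 → MAD = 127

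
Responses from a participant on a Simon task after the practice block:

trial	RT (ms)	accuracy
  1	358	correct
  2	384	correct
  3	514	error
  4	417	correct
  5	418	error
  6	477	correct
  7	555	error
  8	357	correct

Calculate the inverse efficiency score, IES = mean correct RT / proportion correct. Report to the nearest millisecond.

638 ms

Correct trials (n=5): 358, 384, 417, 477, 357
Mean correct RT = 1993/5 = 398.6000 ms
Proportion correct = 5/8
IES = 398.6000 / (5/8) = 637.760 ms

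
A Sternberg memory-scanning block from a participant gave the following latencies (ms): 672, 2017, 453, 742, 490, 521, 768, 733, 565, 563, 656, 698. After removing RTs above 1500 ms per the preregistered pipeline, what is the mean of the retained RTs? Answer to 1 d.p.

Excluded: 2017
Retained (n=11): Σ = 6861
Mean = 6861/11 = 623.7273

623.7 ms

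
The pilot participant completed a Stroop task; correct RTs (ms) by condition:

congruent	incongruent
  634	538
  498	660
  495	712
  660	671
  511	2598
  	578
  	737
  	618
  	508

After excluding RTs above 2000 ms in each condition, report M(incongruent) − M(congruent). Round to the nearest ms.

incongruent: exclude 2598
M(congruent) = 2798/5 = 559.600
M(incongruent) = 5022/8 = 627.750
Difference = 627.750 − 559.600 = 68.150 ms

68 ms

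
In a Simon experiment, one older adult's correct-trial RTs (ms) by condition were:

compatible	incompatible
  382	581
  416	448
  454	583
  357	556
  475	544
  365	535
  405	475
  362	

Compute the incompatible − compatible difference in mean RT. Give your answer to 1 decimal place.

129.7 ms

M(compatible) = 3216/8 = 402.000
M(incompatible) = 3722/7 = 531.714
Difference = 531.714 − 402.000 = 129.714 ms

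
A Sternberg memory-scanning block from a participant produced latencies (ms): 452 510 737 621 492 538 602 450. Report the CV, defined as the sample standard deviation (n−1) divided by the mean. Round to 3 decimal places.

0.178

n = 8, Σ = 4402, M = 550.2500
Σ(x−M)² = 67425.500; s = √(67425.500/7) = 98.1438
CV = 98.1438 / 550.2500 = 0.17836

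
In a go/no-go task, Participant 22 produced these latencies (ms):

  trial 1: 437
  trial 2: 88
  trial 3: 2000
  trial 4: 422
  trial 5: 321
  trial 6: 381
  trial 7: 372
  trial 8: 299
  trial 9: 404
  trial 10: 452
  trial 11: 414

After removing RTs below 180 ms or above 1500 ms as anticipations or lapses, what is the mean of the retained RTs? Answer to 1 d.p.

Excluded: 88, 2000
Retained (n=9): Σ = 3502
Mean = 3502/9 = 389.1111

389.1 ms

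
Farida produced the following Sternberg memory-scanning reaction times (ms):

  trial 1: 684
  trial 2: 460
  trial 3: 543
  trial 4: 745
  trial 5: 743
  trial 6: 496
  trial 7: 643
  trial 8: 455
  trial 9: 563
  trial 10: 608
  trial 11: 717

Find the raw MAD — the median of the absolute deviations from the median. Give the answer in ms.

Sorted: 455, 460, 496, 543, 563, 608, 643, 684, 717, 743, 745 → median = 608
|x − 608|: 76, 148, 65, 137, 135, 112, 35, 153, 45, 0, 109
Sorted deviations: 0, 35, 45, 65, 76, 109, 112, 135, 137, 148, 153 → MAD = 109

109 ms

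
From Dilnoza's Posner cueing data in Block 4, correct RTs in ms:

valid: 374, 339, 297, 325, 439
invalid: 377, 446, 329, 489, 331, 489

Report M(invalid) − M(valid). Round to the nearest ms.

55 ms

M(valid) = 1774/5 = 354.800
M(invalid) = 2461/6 = 410.167
Difference = 410.167 − 354.800 = 55.367 ms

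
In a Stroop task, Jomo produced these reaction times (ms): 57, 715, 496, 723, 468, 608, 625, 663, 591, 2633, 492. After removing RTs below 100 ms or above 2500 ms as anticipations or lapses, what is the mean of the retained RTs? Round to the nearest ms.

Excluded: 57, 2633
Retained (n=9): Σ = 5381
Mean = 5381/9 = 597.8889

598 ms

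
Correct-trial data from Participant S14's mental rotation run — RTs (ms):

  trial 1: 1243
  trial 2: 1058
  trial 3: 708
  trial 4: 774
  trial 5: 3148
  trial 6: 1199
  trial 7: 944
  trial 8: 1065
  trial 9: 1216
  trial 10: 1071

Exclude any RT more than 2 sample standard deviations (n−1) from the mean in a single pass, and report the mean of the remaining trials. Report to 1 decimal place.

1030.9 ms

n = 10, ΣRT = 12426, M = 1242.600
Σ(x−M)² = 4322768.40; s = √(4322768.40/9) = 693.042
Cutoffs: 1242.600 ± 2·693.042 → [-143.5, 2628.7]
Outside: 3148 → excluded.
Retained (n=9): Σ = 9278, mean = 9278/9 = 1030.889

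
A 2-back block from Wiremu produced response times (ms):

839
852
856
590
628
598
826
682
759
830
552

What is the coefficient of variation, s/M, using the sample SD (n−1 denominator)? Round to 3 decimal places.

n = 11, Σ = 8012, M = 728.3636
Σ(x−M)² = 144084.545; s = √(144084.545/10) = 120.0352
CV = 120.0352 / 728.3636 = 0.16480

0.165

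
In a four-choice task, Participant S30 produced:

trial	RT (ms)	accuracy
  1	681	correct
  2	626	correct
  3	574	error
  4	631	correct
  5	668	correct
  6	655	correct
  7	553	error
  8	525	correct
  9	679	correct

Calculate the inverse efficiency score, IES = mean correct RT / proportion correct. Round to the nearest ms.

Correct trials (n=7): 681, 626, 631, 668, 655, 525, 679
Mean correct RT = 4465/7 = 637.8571 ms
Proportion correct = 7/9
IES = 637.8571 / (7/9) = 820.102 ms

820 ms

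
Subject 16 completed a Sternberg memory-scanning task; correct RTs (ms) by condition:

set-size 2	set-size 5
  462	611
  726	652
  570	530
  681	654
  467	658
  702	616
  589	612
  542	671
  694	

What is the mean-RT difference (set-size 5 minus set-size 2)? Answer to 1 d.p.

21.8 ms

M(set-size 2) = 5433/9 = 603.667
M(set-size 5) = 5004/8 = 625.500
Difference = 625.500 − 603.667 = 21.833 ms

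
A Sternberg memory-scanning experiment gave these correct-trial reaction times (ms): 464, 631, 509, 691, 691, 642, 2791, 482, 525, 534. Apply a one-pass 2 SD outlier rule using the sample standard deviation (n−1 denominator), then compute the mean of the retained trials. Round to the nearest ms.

n = 10, ΣRT = 7960, M = 796.000
Σ(x−M)² = 4486290.00; s = √(4486290.00/9) = 706.029
Cutoffs: 796.000 ± 2·706.029 → [-616.1, 2208.1]
Outside: 2791 → excluded.
Retained (n=9): Σ = 5169, mean = 5169/9 = 574.333

574 ms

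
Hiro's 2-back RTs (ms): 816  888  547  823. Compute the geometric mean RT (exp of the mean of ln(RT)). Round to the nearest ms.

756 ms

ln(RT): 6.7044, 6.7890, 6.3044, 6.7130
Mean ln(RT) = 26.5108/4 = 6.62770
Geometric mean = exp(6.62770) = 755.74 ms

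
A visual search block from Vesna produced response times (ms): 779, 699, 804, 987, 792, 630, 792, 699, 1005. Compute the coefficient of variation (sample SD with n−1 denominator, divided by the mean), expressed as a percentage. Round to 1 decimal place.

n = 9, Σ = 7187, M = 798.5556
Σ(x−M)² = 126862.222; s = √(126862.222/8) = 125.9277
CV = 125.9277 / 798.5556 = 0.15769 = 15.769%

15.8%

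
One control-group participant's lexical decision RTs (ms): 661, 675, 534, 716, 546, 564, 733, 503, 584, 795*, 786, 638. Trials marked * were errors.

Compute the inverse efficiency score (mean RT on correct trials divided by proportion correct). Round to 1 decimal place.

688.3 ms

Correct trials (n=11): 661, 675, 534, 716, 546, 564, 733, 503, 584, 786, 638
Mean correct RT = 6940/11 = 630.9091 ms
Proportion correct = 11/12
IES = 630.9091 / (11/12) = 688.264 ms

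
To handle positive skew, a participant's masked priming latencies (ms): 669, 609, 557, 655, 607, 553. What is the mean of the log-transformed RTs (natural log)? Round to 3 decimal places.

ln(RT): 6.5058, 6.4118, 6.3226, 6.4846, 6.4085, 6.3154
Σ ln(RT) = 38.4487
Mean = 38.4487/6 = 6.40811

6.408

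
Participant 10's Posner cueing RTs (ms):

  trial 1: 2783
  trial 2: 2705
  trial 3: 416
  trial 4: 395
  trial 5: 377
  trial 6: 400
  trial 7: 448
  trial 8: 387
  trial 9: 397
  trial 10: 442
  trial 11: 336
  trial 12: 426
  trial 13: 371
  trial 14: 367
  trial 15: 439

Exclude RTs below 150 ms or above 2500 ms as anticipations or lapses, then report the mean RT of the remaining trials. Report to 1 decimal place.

Excluded: 2705, 2783
Retained (n=13): Σ = 5201
Mean = 5201/13 = 400.0769

400.1 ms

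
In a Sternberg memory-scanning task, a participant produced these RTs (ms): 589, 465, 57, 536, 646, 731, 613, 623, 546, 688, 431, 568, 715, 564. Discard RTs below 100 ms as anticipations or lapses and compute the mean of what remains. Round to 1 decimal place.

593.5 ms

Excluded: 57
Retained (n=13): Σ = 7715
Mean = 7715/13 = 593.4615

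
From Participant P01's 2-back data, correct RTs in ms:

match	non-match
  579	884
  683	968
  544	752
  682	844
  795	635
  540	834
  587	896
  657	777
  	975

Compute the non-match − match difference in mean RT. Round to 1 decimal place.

207.2 ms

M(match) = 5067/8 = 633.375
M(non-match) = 7565/9 = 840.556
Difference = 840.556 − 633.375 = 207.181 ms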